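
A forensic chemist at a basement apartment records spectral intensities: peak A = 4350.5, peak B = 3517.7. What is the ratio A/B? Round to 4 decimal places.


Spectral peak ratio:
Peak A = 4350.5 counts
Peak B = 3517.7 counts
Ratio = 4350.5 / 3517.7 = 1.2367

1.2367


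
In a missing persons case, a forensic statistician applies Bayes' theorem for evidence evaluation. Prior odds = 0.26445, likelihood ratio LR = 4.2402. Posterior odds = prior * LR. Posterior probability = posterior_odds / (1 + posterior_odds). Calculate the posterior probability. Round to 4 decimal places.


Bayesian evidence evaluation:
Posterior odds = prior_odds * LR = 0.26445 * 4.2402 = 1.121321
Posterior probability = posterior_odds / (1 + posterior_odds)
= 1.121321 / (1 + 1.121321)
= 1.121321 / 2.121321
= 0.5286

0.5286


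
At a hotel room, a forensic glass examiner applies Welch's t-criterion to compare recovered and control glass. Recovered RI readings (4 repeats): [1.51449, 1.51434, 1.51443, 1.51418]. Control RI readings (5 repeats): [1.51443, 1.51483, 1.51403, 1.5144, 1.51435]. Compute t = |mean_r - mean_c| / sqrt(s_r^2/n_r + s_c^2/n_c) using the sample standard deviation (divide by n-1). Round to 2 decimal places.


Welch's t-criterion for glass RI comparison:
Recovered mean = sum / n_r = 6.05744 / 4 = 1.51436
Control mean = sum / n_c = 7.57204 / 5 = 1.514408
Recovered sample variance s_r^2 = 1.82e-08
Control sample variance s_c^2 = 8.122e-08
Welch SE (unpooled) = sqrt(s_r^2/n_r + s_c^2/n_c) = sqrt(4.55e-09 + 1.6244e-08) = sqrt(2.0794e-08) = 0.000144201
|mean_r - mean_c| = 4.8e-05
t = 4.8e-05 / 0.000144201 = 0.33

0.33


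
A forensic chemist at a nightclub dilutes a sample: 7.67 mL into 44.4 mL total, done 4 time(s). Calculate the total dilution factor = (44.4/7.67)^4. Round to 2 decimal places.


Dilution factor calculation:
Single dilution = V_total / V_sample = 44.4 / 7.67 ≈ 5.788787
Number of dilutions = 4
Total DF = (44.4 / 7.67)^4 (full precision, rounded at the end) = 1122.92

1122.92


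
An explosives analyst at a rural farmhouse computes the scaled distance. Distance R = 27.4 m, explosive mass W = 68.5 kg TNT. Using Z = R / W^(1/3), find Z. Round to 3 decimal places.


Scaled distance calculation:
W^(1/3) = 68.5^(1/3) = 4.091635
Z = R / W^(1/3) = 27.4 / 4.091635
Z = 6.697 m/kg^(1/3)

6.697


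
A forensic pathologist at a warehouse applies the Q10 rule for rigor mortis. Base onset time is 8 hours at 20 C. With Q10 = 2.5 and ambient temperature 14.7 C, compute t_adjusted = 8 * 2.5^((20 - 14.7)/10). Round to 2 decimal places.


Rigor mortis time adjustment:
Exponent = (T_ref - T_actual) / 10 = (20 - 14.7) / 10 = 0.53
Q10 factor = 2.5^0.53 = 1.62521
t_adjusted = 8 * 1.62521 = 13.00 hours

13.00


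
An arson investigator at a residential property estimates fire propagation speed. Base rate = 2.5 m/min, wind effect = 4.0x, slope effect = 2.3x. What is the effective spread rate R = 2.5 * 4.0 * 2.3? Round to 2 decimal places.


Fire spread rate calculation:
R = R0 * wind_factor * slope_factor
= 2.5 * 4.0 * 2.3
= 10 * 2.3
= 23.00 m/min

23.00


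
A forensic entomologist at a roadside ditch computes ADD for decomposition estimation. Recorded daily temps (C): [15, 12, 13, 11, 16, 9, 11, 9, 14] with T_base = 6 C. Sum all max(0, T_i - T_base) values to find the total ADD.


Computing ADD day by day:
Day 1: max(0, 15 - 6) = 9
Day 2: max(0, 12 - 6) = 6
Day 3: max(0, 13 - 6) = 7
Day 4: max(0, 11 - 6) = 5
Day 5: max(0, 16 - 6) = 10
Day 6: max(0, 9 - 6) = 3
Day 7: max(0, 11 - 6) = 5
Day 8: max(0, 9 - 6) = 3
Day 9: max(0, 14 - 6) = 8
Total ADD = 56

56


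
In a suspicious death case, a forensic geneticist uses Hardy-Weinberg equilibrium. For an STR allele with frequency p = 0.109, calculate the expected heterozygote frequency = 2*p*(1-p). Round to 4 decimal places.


Hardy-Weinberg heterozygote frequency:
q = 1 - p = 1 - 0.109 = 0.891
2pq = 2 * 0.109 * 0.891 = 0.1942

0.1942


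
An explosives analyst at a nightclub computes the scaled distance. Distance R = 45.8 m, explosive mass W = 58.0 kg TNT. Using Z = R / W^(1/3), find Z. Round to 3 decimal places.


Scaled distance calculation:
W^(1/3) = 58.0^(1/3) = 3.870877
Z = R / W^(1/3) = 45.8 / 3.870877
Z = 11.832 m/kg^(1/3)

11.832


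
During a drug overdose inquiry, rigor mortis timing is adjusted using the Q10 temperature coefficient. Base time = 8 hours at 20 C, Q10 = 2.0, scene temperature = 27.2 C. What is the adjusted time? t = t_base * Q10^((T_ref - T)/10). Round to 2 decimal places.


Rigor mortis time adjustment:
Exponent = (T_ref - T_actual) / 10 = (20 - 27.2) / 10 = -0.72
Q10 factor = 2.0^-0.72 = 0.6071
t_adjusted = 8 * 0.6071 = 4.86 hours

4.86


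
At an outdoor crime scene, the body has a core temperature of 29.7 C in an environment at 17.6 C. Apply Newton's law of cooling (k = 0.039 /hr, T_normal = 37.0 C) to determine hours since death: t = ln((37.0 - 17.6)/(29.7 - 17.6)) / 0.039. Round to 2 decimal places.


Using Newton's law of cooling:
t = ln((T_normal - T_ambient) / (T_body - T_ambient)) / k
T_normal - T_ambient = 19.4
T_body - T_ambient = 12.1
Ratio = 1.603306
ln(ratio) = 0.472068
t = 0.472068 / 0.039 = 12.10 hours

12.10


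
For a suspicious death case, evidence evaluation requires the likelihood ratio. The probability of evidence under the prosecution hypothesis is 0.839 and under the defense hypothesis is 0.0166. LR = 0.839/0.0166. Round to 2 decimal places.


Likelihood ratio calculation:
LR = P(E|Hp) / P(E|Hd)
LR = 0.839 / 0.0166
LR = 50.54

50.54


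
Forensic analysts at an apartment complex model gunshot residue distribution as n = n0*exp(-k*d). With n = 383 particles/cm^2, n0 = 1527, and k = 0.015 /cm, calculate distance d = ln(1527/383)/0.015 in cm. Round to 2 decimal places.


GSR distance calculation:
n0/n = 1527 / 383 = 3.986945
ln(n0/n) = 1.383025
d = 1.383025 / 0.015 = 92.20 cm

92.20


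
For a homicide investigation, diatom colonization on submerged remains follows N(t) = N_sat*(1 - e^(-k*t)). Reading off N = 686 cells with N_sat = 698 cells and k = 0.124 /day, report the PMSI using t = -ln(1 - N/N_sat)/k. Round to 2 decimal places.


PMSI from diatom colonization curve:
N / N_sat = 686 / 698 = 0.982808
1 - N/N_sat = 0.017192
ln(1 - N/N_sat) = -4.063311
t = -ln(1 - N/N_sat) / k = -(-4.063311) / 0.124 = 32.77 days

32.77


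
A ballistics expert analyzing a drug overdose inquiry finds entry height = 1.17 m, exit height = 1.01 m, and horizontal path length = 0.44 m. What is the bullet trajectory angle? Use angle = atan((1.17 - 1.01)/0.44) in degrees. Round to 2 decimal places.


Bullet trajectory angle:
Height difference = 1.17 - 1.01 = 0.16 m
angle = atan(0.16 / 0.44)
angle = atan(0.363636)
angle = 19.98 degrees

19.98


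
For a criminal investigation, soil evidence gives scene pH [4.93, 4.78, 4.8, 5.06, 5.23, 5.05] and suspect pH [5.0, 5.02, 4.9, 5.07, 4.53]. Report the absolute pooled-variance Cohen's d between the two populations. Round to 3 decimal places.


Pooled-variance Cohen's d for soil pH comparison:
Scene mean = 29.85 / 6 = 4.975
Suspect mean = 24.52 / 5 = 4.904
Scene sample variance s_s^2 = 0.02971
Suspect sample variance s_c^2 = 0.04753
Pooled variance = ((n_s-1)*s_s^2 + (n_c-1)*s_c^2) / (n_s + n_c - 2) = 0.03763
Pooled SD = sqrt(0.03763) = 0.193985
Mean difference = 0.071
|d| = |0.071| / 0.193985 = 0.366

0.366


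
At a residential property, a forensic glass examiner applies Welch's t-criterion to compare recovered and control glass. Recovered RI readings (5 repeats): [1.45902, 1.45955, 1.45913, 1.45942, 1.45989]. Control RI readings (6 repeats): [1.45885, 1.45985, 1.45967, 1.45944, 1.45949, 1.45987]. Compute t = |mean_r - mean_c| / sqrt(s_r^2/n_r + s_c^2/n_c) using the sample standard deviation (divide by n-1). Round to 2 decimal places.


Welch's t-criterion for glass RI comparison:
Recovered mean = sum / n_r = 7.29701 / 5 = 1.459402
Control mean = sum / n_c = 8.75717 / 6 = 1.4595283
Recovered sample variance s_r^2 = 1.2007e-07
Control sample variance s_c^2 = 1.41937e-07
Welch SE (unpooled) = sqrt(s_r^2/n_r + s_c^2/n_c) = sqrt(2.4014e-08 + 2.36561e-08) = sqrt(4.76701e-08) = 0.000218335
|mean_r - mean_c| = 0.000126333
t = 0.000126333 / 0.000218335 = 0.58

0.58


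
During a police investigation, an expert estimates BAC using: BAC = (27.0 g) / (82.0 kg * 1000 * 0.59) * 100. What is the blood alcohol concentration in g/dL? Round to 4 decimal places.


Applying the Widmark formula:
BAC = (dose_g / (body_wt * 1000 * r)) * 100
Denominator = 82.0 * 1000 * 0.59 = 48380
BAC = (27.0 / 48380) * 100
BAC = 0.0558 g/dL

0.0558


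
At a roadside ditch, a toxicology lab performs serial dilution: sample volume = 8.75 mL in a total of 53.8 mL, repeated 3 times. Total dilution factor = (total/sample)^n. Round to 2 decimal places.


Dilution factor calculation:
Single dilution = V_total / V_sample = 53.8 / 8.75 ≈ 6.148571
Number of dilutions = 3
Total DF = (53.8 / 8.75)^3 (full precision, rounded at the end) = 232.45

232.45


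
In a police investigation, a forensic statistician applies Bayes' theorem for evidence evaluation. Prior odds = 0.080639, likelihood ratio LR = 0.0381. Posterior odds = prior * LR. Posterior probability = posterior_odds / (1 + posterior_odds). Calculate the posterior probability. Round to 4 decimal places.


Bayesian evidence evaluation:
Posterior odds = prior_odds * LR = 0.080639 * 0.0381 = 0.003072346
Posterior probability = posterior_odds / (1 + posterior_odds)
= 0.003072346 / (1 + 0.003072346)
= 0.003072346 / 1.003072346
= 0.0031

0.0031


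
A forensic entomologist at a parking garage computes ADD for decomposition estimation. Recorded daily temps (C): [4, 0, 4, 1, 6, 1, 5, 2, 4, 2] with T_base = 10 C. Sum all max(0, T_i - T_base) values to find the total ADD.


Computing ADD day by day:
Day 1: max(0, 4 - 10) = 0
Day 2: max(0, 0 - 10) = 0
Day 3: max(0, 4 - 10) = 0
Day 4: max(0, 1 - 10) = 0
Day 5: max(0, 6 - 10) = 0
Day 6: max(0, 1 - 10) = 0
Day 7: max(0, 5 - 10) = 0
Day 8: max(0, 2 - 10) = 0
Day 9: max(0, 4 - 10) = 0
Day 10: max(0, 2 - 10) = 0
Total ADD = 0

0


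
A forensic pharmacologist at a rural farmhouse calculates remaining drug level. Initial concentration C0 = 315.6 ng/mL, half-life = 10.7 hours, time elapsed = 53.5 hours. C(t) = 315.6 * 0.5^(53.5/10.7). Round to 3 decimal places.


Drug concentration decay:
Number of half-lives = t / t_half = 53.5 / 10.7 = 5
Decay factor = 0.5^5 = 0.03125
C(t) = 315.6 * 0.03125 = 9.863 ng/mL

9.863


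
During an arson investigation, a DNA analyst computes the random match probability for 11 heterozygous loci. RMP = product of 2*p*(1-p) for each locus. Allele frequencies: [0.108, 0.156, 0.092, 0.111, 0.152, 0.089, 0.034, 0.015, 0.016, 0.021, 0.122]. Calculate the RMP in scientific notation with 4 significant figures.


Computing RMP for 11 loci:
Locus 1: 2 * 0.108 * 0.892 = 0.192672
Locus 2: 2 * 0.156 * 0.844 = 0.263328
Locus 3: 2 * 0.092 * 0.908 = 0.167072
Locus 4: 2 * 0.111 * 0.889 = 0.197358
Locus 5: 2 * 0.152 * 0.848 = 0.257792
Locus 6: 2 * 0.089 * 0.911 = 0.162158
Locus 7: 2 * 0.034 * 0.966 = 0.065688
Locus 8: 2 * 0.015 * 0.985 = 0.02955
Locus 9: 2 * 0.016 * 0.984 = 0.031488
Locus 10: 2 * 0.021 * 0.979 = 0.041118
Locus 11: 2 * 0.122 * 0.878 = 0.214232
RMP = 3.765e-11

3.765e-11


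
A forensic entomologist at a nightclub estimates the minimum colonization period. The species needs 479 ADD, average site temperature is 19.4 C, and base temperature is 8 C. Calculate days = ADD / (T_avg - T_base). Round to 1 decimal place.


Insect development time:
Effective temperature = avg_temp - T_base = 19.4 - 8 = 11.4 C
Days = ADD / effective_temp = 479 / 11.4 = 42.0 days

42.0


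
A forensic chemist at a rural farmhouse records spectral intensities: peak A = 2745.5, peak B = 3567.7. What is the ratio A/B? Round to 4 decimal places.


Spectral peak ratio:
Peak A = 2745.5 counts
Peak B = 3567.7 counts
Ratio = 2745.5 / 3567.7 = 0.7695

0.7695


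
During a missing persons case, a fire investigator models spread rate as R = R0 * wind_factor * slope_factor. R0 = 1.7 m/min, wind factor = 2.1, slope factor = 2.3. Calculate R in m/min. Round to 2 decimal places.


Fire spread rate calculation:
R = R0 * wind_factor * slope_factor
= 1.7 * 2.1 * 2.3
= 3.57 * 2.3
= 8.21 m/min

8.21


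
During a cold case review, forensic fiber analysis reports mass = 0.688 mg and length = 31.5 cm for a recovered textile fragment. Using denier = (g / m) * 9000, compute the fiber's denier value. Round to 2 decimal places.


Denier calculation:
Mass in grams = 0.688 mg / 1000 = 0.000688 g
Length in meters = 31.5 cm / 100 = 0.315 m
Linear density = mass / length = 0.000688 / 0.315 = 0.00218413 g/m
Denier = (g/m) * 9000 = 0.00218413 * 9000 = 19.66

19.66


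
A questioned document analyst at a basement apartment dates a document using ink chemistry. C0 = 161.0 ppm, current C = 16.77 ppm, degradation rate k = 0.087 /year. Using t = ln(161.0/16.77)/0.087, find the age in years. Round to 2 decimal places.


Document age estimation:
C0/C = 161.0 / 16.77 = 9.600477
ln(C0/C) = 2.261813
t = 2.261813 / 0.087 = 26.00 years

26.00


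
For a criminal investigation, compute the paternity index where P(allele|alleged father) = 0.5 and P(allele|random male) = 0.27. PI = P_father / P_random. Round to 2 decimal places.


Paternity Index calculation:
PI = P(allele|father) / P(allele|random)
PI = 0.5 / 0.27
PI = 1.85

1.85


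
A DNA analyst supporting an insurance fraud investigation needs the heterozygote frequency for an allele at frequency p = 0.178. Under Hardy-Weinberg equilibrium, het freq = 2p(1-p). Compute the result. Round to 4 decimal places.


Hardy-Weinberg heterozygote frequency:
q = 1 - p = 1 - 0.178 = 0.822
2pq = 2 * 0.178 * 0.822 = 0.2926

0.2926


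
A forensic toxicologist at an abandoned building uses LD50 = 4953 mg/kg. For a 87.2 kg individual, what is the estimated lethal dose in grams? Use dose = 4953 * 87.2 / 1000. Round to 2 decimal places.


Lethal dose calculation:
Lethal dose = LD50 * body_weight / 1000
= 4953 * 87.2 / 1000
= 431901.6 / 1000
= 431.90 g

431.90


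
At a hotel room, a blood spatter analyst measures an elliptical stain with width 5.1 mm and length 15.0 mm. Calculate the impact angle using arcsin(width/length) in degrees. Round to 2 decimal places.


Blood spatter impact angle calculation:
width / length = 5.1 / 15.0 = 0.34
angle = arcsin(0.34)
angle = 19.88 degrees

19.88


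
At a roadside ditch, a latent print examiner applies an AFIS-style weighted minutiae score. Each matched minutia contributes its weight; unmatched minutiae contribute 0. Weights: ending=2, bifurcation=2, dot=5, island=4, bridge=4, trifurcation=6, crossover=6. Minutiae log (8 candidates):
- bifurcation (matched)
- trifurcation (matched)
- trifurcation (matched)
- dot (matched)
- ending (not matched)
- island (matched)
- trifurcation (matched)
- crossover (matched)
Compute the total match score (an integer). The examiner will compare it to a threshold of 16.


Weighted minutiae match score:
  bifurcation: matched, +2 (running total 2)
  trifurcation: matched, +6 (running total 8)
  trifurcation: matched, +6 (running total 14)
  dot: matched, +5 (running total 19)
  ending: not matched, +0
  island: matched, +4 (running total 23)
  trifurcation: matched, +6 (running total 29)
  crossover: matched, +6 (running total 35)
Total score = 35
Threshold = 16; verdict = identification

35


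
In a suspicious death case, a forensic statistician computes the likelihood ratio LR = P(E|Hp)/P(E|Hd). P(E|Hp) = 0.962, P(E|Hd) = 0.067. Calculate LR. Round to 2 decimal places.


Likelihood ratio calculation:
LR = P(E|Hp) / P(E|Hd)
LR = 0.962 / 0.067
LR = 14.36

14.36


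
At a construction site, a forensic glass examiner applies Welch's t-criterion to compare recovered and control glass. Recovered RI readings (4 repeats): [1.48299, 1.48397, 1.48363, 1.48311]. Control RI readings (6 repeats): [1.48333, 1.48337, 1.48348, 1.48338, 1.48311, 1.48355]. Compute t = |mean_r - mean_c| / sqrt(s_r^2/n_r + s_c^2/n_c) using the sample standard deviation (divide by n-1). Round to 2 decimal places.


Welch's t-criterion for glass RI comparison:
Recovered mean = sum / n_r = 5.9337 / 4 = 1.483425
Control mean = sum / n_c = 8.90022 / 6 = 1.48337
Recovered sample variance s_r^2 = 2.09167e-07
Control sample variance s_c^2 = 2.276e-08
Welch SE (unpooled) = sqrt(s_r^2/n_r + s_c^2/n_c) = sqrt(5.22917e-08 + 3.79333e-09) = sqrt(5.6085e-08) = 0.000236823
|mean_r - mean_c| = 5.5e-05
t = 5.5e-05 / 0.000236823 = 0.23

0.23


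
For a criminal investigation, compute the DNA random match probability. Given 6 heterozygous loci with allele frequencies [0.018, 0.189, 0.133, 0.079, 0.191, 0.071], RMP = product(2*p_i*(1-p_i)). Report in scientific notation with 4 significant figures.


Computing RMP for 6 loci:
Locus 1: 2 * 0.018 * 0.982 = 0.035352
Locus 2: 2 * 0.189 * 0.811 = 0.306558
Locus 3: 2 * 0.133 * 0.867 = 0.230622
Locus 4: 2 * 0.079 * 0.921 = 0.145518
Locus 5: 2 * 0.191 * 0.809 = 0.309038
Locus 6: 2 * 0.071 * 0.929 = 0.131918
RMP = 1.483e-05

1.483e-05


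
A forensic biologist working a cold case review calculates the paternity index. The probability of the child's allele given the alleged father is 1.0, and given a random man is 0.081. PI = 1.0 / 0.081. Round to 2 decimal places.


Paternity Index calculation:
PI = P(allele|father) / P(allele|random)
PI = 1.0 / 0.081
PI = 12.35

12.35


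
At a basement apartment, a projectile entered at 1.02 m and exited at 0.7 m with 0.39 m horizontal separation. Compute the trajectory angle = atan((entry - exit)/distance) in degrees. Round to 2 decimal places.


Bullet trajectory angle:
Height difference = 1.02 - 0.7 = 0.32 m
angle = atan(0.32 / 0.39)
angle = atan(0.820513)
angle = 39.37 degrees

39.37


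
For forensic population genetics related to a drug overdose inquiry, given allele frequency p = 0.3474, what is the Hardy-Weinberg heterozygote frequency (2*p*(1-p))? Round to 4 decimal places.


Hardy-Weinberg heterozygote frequency:
q = 1 - p = 1 - 0.3474 = 0.6526
2pq = 2 * 0.3474 * 0.6526 = 0.4534

0.4534


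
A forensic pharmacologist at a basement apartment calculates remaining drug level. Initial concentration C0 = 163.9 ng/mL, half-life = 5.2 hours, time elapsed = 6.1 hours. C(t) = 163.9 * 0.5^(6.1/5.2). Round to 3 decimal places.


Drug concentration decay:
Number of half-lives = t / t_half = 6.1 / 5.2 = 1.173077
Decay factor = 0.5^1.173077 = 0.44347448
C(t) = 163.9 * 0.44347448 = 72.685 ng/mL

72.685


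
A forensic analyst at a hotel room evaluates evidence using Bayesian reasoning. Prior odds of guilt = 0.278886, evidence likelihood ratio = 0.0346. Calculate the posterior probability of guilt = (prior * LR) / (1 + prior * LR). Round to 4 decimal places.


Bayesian evidence evaluation:
Posterior odds = prior_odds * LR = 0.278886 * 0.0346 = 0.009649456
Posterior probability = posterior_odds / (1 + posterior_odds)
= 0.009649456 / (1 + 0.009649456)
= 0.009649456 / 1.009649456
= 0.0096

0.0096


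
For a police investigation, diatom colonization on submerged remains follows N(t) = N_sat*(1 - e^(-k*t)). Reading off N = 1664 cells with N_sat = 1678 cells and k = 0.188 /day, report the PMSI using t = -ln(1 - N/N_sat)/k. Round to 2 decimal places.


PMSI from diatom colonization curve:
N / N_sat = 1664 / 1678 = 0.991657
1 - N/N_sat = 0.008343
ln(1 - N/N_sat) = -4.786332
t = -ln(1 - N/N_sat) / k = -(-4.786332) / 0.188 = 25.46 days

25.46


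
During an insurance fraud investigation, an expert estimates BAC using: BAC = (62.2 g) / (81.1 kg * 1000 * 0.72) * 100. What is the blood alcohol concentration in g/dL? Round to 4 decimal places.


Applying the Widmark formula:
BAC = (dose_g / (body_wt * 1000 * r)) * 100
Denominator = 81.1 * 1000 * 0.72 = 58392
BAC = (62.2 / 58392) * 100
BAC = 0.1065 g/dL

0.1065


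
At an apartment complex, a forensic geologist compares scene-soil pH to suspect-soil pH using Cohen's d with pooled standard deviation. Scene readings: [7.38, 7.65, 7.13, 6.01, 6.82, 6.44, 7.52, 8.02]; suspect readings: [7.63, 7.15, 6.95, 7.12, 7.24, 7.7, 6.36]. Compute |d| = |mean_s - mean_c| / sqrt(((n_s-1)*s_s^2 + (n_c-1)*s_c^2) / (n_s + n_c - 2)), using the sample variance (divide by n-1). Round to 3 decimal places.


Pooled-variance Cohen's d for soil pH comparison:
Scene mean = 56.97 / 8 = 7.12125
Suspect mean = 50.15 / 7 = 7.164286
Scene sample variance s_s^2 = 0.443298
Suspect sample variance s_c^2 = 0.200762
Pooled variance = ((n_s-1)*s_s^2 + (n_c-1)*s_c^2) / (n_s + n_c - 2) = 0.331358
Pooled SD = sqrt(0.331358) = 0.575637
Mean difference = -0.043036
|d| = |-0.043036| / 0.575637 = 0.075

0.075


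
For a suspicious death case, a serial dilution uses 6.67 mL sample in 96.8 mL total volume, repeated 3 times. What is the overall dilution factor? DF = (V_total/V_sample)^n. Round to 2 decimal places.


Dilution factor calculation:
Single dilution = V_total / V_sample = 96.8 / 6.67 ≈ 14.512744
Number of dilutions = 3
Total DF = (96.8 / 6.67)^3 (full precision, rounded at the end) = 3056.67

3056.67


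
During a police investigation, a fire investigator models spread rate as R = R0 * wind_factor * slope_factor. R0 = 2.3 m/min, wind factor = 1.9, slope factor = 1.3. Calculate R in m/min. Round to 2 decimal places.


Fire spread rate calculation:
R = R0 * wind_factor * slope_factor
= 2.3 * 1.9 * 1.3
= 4.37 * 1.3
= 5.68 m/min

5.68


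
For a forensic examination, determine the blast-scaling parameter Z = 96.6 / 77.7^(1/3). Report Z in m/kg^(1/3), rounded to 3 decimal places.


Scaled distance calculation:
W^(1/3) = 77.7^(1/3) = 4.267174
Z = R / W^(1/3) = 96.6 / 4.267174
Z = 22.638 m/kg^(1/3)

22.638


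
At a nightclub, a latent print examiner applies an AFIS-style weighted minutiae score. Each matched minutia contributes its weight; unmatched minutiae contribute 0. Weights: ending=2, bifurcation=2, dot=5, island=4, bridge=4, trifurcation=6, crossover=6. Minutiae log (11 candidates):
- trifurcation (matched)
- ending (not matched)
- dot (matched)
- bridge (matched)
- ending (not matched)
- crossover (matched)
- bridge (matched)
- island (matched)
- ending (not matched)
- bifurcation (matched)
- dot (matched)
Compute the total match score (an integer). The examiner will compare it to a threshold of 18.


Weighted minutiae match score:
  trifurcation: matched, +6 (running total 6)
  ending: not matched, +0
  dot: matched, +5 (running total 11)
  bridge: matched, +4 (running total 15)
  ending: not matched, +0
  crossover: matched, +6 (running total 21)
  bridge: matched, +4 (running total 25)
  island: matched, +4 (running total 29)
  ending: not matched, +0
  bifurcation: matched, +2 (running total 31)
  dot: matched, +5 (running total 36)
Total score = 36
Threshold = 18; verdict = identification

36


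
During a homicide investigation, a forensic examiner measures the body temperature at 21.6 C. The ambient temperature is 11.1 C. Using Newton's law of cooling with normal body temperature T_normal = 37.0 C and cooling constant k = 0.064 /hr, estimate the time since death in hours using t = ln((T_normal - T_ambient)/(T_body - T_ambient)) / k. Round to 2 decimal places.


Using Newton's law of cooling:
t = ln((T_normal - T_ambient) / (T_body - T_ambient)) / k
T_normal - T_ambient = 25.9
T_body - T_ambient = 10.5
Ratio = 2.466667
ln(ratio) = 0.902868
t = 0.902868 / 0.064 = 14.11 hours

14.11


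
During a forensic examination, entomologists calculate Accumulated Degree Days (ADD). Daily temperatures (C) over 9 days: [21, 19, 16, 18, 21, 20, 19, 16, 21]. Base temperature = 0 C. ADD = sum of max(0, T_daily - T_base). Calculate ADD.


Computing ADD day by day:
Day 1: max(0, 21 - 0) = 21
Day 2: max(0, 19 - 0) = 19
Day 3: max(0, 16 - 0) = 16
Day 4: max(0, 18 - 0) = 18
Day 5: max(0, 21 - 0) = 21
Day 6: max(0, 20 - 0) = 20
Day 7: max(0, 19 - 0) = 19
Day 8: max(0, 16 - 0) = 16
Day 9: max(0, 21 - 0) = 21
Total ADD = 171

171


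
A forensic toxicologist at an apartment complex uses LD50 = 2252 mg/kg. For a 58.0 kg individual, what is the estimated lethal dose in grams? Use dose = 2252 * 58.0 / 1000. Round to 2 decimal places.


Lethal dose calculation:
Lethal dose = LD50 * body_weight / 1000
= 2252 * 58.0 / 1000
= 130616 / 1000
= 130.62 g

130.62


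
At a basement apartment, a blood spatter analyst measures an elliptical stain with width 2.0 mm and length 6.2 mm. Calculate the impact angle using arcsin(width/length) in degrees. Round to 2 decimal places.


Blood spatter impact angle calculation:
width / length = 2.0 / 6.2 = 0.322581
angle = arcsin(0.322581)
angle = 18.82 degrees

18.82


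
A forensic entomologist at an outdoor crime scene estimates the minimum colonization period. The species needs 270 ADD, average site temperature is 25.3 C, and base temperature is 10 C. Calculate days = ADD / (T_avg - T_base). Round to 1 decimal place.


Insect development time:
Effective temperature = avg_temp - T_base = 25.3 - 10 = 15.3 C
Days = ADD / effective_temp = 270 / 15.3 = 17.6 days

17.6


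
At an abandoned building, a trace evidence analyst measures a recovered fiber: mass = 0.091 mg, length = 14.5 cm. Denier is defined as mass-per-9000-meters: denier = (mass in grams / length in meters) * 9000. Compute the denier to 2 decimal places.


Denier calculation:
Mass in grams = 0.091 mg / 1000 = 0.000091 g
Length in meters = 14.5 cm / 100 = 0.145 m
Linear density = mass / length = 0.000091 / 0.145 = 0.00062759 g/m
Denier = (g/m) * 9000 = 0.00062759 * 9000 = 5.65

5.65


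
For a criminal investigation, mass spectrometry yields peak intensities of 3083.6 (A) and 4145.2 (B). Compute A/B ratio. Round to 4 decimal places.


Spectral peak ratio:
Peak A = 3083.6 counts
Peak B = 4145.2 counts
Ratio = 3083.6 / 4145.2 = 0.7439

0.7439


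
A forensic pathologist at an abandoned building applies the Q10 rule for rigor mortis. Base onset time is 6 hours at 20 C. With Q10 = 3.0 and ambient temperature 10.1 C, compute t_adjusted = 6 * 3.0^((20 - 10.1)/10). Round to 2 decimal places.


Rigor mortis time adjustment:
Exponent = (T_ref - T_actual) / 10 = (20 - 10.1) / 10 = 0.99
Q10 factor = 3.0^0.99 = 2.96722
t_adjusted = 6 * 2.96722 = 17.80 hours

17.80


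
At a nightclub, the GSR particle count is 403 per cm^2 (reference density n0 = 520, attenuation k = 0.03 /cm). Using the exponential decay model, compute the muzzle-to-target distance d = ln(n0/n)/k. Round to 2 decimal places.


GSR distance calculation:
n0/n = 520 / 403 = 1.290323
ln(n0/n) = 0.254893
d = 0.254893 / 0.03 = 8.50 cm

8.50


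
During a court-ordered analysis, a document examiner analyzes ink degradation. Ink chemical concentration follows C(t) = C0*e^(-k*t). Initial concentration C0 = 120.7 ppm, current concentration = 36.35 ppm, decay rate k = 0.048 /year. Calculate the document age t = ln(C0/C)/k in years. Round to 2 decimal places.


Document age estimation:
C0/C = 120.7 / 36.35 = 3.320495
ln(C0/C) = 1.200114
t = 1.200114 / 0.048 = 25.00 years

25.00


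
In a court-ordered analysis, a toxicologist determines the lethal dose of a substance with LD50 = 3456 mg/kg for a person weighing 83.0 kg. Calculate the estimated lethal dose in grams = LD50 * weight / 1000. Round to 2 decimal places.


Lethal dose calculation:
Lethal dose = LD50 * body_weight / 1000
= 3456 * 83.0 / 1000
= 286848 / 1000
= 286.85 g

286.85


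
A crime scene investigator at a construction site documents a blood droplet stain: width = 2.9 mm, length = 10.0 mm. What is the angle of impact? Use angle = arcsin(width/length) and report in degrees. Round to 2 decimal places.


Blood spatter impact angle calculation:
width / length = 2.9 / 10.0 = 0.29
angle = arcsin(0.29)
angle = 16.86 degrees

16.86


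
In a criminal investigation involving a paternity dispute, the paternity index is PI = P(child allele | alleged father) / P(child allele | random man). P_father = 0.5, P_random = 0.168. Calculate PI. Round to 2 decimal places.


Paternity Index calculation:
PI = P(allele|father) / P(allele|random)
PI = 0.5 / 0.168
PI = 2.98

2.98


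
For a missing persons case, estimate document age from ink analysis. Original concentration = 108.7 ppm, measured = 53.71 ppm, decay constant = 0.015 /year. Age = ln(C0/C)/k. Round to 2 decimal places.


Document age estimation:
C0/C = 108.7 / 53.71 = 2.023832
ln(C0/C) = 0.704993
t = 0.704993 / 0.015 = 47.00 years

47.00


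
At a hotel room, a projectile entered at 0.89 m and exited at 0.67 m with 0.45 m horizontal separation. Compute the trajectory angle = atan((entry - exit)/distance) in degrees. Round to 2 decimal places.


Bullet trajectory angle:
Height difference = 0.89 - 0.67 = 0.22 m
angle = atan(0.22 / 0.45)
angle = atan(0.488889)
angle = 26.05 degrees

26.05


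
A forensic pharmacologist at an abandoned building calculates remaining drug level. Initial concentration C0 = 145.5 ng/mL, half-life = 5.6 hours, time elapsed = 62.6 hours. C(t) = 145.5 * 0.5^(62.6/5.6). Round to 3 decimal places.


Drug concentration decay:
Number of half-lives = t / t_half = 62.6 / 5.6 = 11.178571
Decay factor = 0.5^11.178571 = 0.00043143
C(t) = 145.5 * 0.00043143 = 0.063 ng/mL

0.063


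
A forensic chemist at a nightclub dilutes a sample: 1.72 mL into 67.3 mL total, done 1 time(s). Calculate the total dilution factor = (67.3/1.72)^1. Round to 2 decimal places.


Dilution factor calculation:
Single dilution = V_total / V_sample = 67.3 / 1.72 ≈ 39.127907
Number of dilutions = 1
Total DF = (67.3 / 1.72)^1 (full precision, rounded at the end) = 39.13

39.13


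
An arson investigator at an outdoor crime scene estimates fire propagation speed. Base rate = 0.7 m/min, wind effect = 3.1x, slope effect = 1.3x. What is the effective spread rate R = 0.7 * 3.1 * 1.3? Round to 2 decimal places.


Fire spread rate calculation:
R = R0 * wind_factor * slope_factor
= 0.7 * 3.1 * 1.3
= 2.17 * 1.3
= 2.82 m/min

2.82


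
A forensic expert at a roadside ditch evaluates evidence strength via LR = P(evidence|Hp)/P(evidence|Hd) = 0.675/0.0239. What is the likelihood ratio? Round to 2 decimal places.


Likelihood ratio calculation:
LR = P(E|Hp) / P(E|Hd)
LR = 0.675 / 0.0239
LR = 28.24

28.24


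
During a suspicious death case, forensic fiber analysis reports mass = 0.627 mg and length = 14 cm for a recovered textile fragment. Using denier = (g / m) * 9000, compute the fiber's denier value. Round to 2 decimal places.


Denier calculation:
Mass in grams = 0.627 mg / 1000 = 0.000627 g
Length in meters = 14 cm / 100 = 0.14 m
Linear density = mass / length = 0.000627 / 0.14 = 0.00447857 g/m
Denier = (g/m) * 9000 = 0.00447857 * 9000 = 40.31

40.31


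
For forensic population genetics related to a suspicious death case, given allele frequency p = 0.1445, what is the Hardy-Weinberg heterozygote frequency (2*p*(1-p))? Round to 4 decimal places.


Hardy-Weinberg heterozygote frequency:
q = 1 - p = 1 - 0.1445 = 0.8555
2pq = 2 * 0.1445 * 0.8555 = 0.2472

0.2472


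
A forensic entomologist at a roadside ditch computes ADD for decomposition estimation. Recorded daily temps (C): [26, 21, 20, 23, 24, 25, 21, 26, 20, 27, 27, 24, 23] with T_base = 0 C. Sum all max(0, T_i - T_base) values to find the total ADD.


Computing ADD day by day:
Day 1: max(0, 26 - 0) = 26
Day 2: max(0, 21 - 0) = 21
Day 3: max(0, 20 - 0) = 20
Day 4: max(0, 23 - 0) = 23
Day 5: max(0, 24 - 0) = 24
Day 6: max(0, 25 - 0) = 25
Day 7: max(0, 21 - 0) = 21
Day 8: max(0, 26 - 0) = 26
Day 9: max(0, 20 - 0) = 20
Day 10: max(0, 27 - 0) = 27
Day 11: max(0, 27 - 0) = 27
Day 12: max(0, 24 - 0) = 24
Day 13: max(0, 23 - 0) = 23
Total ADD = 307

307


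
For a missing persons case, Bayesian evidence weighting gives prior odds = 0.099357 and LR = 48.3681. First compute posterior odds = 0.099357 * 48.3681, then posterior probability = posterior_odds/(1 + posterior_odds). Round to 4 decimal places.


Bayesian evidence evaluation:
Posterior odds = prior_odds * LR = 0.099357 * 48.3681 = 4.805709
Posterior probability = posterior_odds / (1 + posterior_odds)
= 4.805709 / (1 + 4.805709)
= 4.805709 / 5.805709
= 0.8278

0.8278


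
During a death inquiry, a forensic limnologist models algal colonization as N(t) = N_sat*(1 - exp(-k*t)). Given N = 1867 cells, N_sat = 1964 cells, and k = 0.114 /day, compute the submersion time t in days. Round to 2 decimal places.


PMSI from diatom colonization curve:
N / N_sat = 1867 / 1964 = 0.950611
1 - N/N_sat = 0.049389
ln(1 - N/N_sat) = -3.008028
t = -ln(1 - N/N_sat) / k = -(-3.008028) / 0.114 = 26.39 days

26.39


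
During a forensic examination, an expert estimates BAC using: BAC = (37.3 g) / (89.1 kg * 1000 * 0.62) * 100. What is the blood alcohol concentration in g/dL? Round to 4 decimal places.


Applying the Widmark formula:
BAC = (dose_g / (body_wt * 1000 * r)) * 100
Denominator = 89.1 * 1000 * 0.62 = 55242
BAC = (37.3 / 55242) * 100
BAC = 0.0675 g/dL

0.0675


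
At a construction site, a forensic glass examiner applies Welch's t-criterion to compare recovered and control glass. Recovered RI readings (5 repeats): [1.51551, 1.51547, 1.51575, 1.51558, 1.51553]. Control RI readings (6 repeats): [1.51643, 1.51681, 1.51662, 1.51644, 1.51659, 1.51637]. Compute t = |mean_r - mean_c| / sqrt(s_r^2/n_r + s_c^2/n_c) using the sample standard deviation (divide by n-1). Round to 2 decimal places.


Welch's t-criterion for glass RI comparison:
Recovered mean = sum / n_r = 7.57784 / 5 = 1.515568
Control mean = sum / n_c = 9.09926 / 6 = 1.5165433
Recovered sample variance s_r^2 = 1.192e-08
Control sample variance s_c^2 = 2.65467e-08
Welch SE (unpooled) = sqrt(s_r^2/n_r + s_c^2/n_c) = sqrt(2.384e-09 + 4.42444e-09) = sqrt(6.80844e-09) = 8.25133e-05
|mean_r - mean_c| = 0.000975333
t = 0.000975333 / 8.25133e-05 = 11.82

11.82


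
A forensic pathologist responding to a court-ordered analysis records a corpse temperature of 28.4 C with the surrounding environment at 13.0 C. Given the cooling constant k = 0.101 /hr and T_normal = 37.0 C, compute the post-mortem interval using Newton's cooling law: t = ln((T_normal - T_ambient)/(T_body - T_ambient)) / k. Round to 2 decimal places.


Using Newton's law of cooling:
t = ln((T_normal - T_ambient) / (T_body - T_ambient)) / k
T_normal - T_ambient = 24.0
T_body - T_ambient = 15.4
Ratio = 1.558442
ln(ratio) = 0.443687
t = 0.443687 / 0.101 = 4.39 hours

4.39


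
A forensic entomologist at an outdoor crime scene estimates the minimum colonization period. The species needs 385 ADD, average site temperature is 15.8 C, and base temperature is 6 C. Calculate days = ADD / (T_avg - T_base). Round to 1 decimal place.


Insect development time:
Effective temperature = avg_temp - T_base = 15.8 - 6 = 9.8 C
Days = ADD / effective_temp = 385 / 9.8 = 39.3 days

39.3


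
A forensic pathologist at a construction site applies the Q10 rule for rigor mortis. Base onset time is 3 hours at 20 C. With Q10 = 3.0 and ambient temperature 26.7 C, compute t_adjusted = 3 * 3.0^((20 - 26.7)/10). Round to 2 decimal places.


Rigor mortis time adjustment:
Exponent = (T_ref - T_actual) / 10 = (20 - 26.7) / 10 = -0.67
Q10 factor = 3.0^-0.67 = 0.47899
t_adjusted = 3 * 0.47899 = 1.44 hours

1.44


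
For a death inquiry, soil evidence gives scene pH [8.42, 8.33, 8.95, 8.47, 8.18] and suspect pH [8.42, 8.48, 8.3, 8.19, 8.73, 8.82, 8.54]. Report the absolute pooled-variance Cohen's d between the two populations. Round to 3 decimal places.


Pooled-variance Cohen's d for soil pH comparison:
Scene mean = 42.35 / 5 = 8.47
Suspect mean = 59.48 / 7 = 8.497143
Scene sample variance s_s^2 = 0.08415
Suspect sample variance s_c^2 = 0.049957
Pooled variance = ((n_s-1)*s_s^2 + (n_c-1)*s_c^2) / (n_s + n_c - 2) = 0.063634
Pooled SD = sqrt(0.063634) = 0.252258
Mean difference = -0.027143
|d| = |-0.027143| / 0.252258 = 0.108

0.108


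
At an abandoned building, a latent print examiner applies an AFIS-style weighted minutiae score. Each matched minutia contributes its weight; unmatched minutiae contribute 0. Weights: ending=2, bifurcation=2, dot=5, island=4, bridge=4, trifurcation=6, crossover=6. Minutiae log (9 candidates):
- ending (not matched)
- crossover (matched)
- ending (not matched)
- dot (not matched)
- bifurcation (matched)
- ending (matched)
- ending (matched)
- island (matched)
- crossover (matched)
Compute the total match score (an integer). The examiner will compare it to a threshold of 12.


Weighted minutiae match score:
  ending: not matched, +0
  crossover: matched, +6 (running total 6)
  ending: not matched, +0
  dot: not matched, +0
  bifurcation: matched, +2 (running total 8)
  ending: matched, +2 (running total 10)
  ending: matched, +2 (running total 12)
  island: matched, +4 (running total 16)
  crossover: matched, +6 (running total 22)
Total score = 22
Threshold = 12; verdict = identification

22


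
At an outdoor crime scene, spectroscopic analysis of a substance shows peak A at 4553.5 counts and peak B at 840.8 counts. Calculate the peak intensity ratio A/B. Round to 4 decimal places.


Spectral peak ratio:
Peak A = 4553.5 counts
Peak B = 840.8 counts
Ratio = 4553.5 / 840.8 = 5.4157

5.4157


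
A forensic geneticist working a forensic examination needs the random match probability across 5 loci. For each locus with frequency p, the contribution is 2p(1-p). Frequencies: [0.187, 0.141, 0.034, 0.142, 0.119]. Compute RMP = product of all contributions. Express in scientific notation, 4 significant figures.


Computing RMP for 5 loci:
Locus 1: 2 * 0.187 * 0.813 = 0.304062
Locus 2: 2 * 0.141 * 0.859 = 0.242238
Locus 3: 2 * 0.034 * 0.966 = 0.065688
Locus 4: 2 * 0.142 * 0.858 = 0.243672
Locus 5: 2 * 0.119 * 0.881 = 0.209678
RMP = 2.472e-04

2.472e-04


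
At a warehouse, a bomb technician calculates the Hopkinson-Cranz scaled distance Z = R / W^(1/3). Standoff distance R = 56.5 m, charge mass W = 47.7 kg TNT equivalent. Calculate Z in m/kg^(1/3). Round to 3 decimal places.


Scaled distance calculation:
W^(1/3) = 47.7^(1/3) = 3.626654
Z = R / W^(1/3) = 56.5 / 3.626654
Z = 15.579 m/kg^(1/3)

15.579


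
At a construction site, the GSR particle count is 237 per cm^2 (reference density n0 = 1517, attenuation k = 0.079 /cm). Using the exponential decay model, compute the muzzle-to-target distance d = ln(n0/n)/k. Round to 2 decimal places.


GSR distance calculation:
n0/n = 1517 / 237 = 6.400844
ln(n0/n) = 1.85643
d = 1.85643 / 0.079 = 23.50 cm

23.50


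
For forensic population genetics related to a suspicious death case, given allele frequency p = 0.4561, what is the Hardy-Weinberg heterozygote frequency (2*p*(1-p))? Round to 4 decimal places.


Hardy-Weinberg heterozygote frequency:
q = 1 - p = 1 - 0.4561 = 0.5439
2pq = 2 * 0.4561 * 0.5439 = 0.4961

0.4961


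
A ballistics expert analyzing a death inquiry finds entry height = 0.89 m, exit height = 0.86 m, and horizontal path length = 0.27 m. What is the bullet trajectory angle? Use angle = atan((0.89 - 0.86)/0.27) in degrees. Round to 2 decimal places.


Bullet trajectory angle:
Height difference = 0.89 - 0.86 = 0.03 m
angle = atan(0.03 / 0.27)
angle = atan(0.111111)
angle = 6.34 degrees

6.34


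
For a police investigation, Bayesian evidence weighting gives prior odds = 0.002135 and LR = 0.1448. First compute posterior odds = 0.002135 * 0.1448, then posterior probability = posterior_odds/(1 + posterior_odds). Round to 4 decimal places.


Bayesian evidence evaluation:
Posterior odds = prior_odds * LR = 0.002135 * 0.1448 = 0.000309148
Posterior probability = posterior_odds / (1 + posterior_odds)
= 0.000309148 / (1 + 0.000309148)
= 0.000309148 / 1.000309148
= 0.0003

0.0003


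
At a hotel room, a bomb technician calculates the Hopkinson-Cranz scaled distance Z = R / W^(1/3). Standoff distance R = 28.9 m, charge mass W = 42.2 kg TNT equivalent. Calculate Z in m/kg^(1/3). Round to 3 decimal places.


Scaled distance calculation:
W^(1/3) = 42.2^(1/3) = 3.481535
Z = R / W^(1/3) = 28.9 / 3.481535
Z = 8.301 m/kg^(1/3)

8.301
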